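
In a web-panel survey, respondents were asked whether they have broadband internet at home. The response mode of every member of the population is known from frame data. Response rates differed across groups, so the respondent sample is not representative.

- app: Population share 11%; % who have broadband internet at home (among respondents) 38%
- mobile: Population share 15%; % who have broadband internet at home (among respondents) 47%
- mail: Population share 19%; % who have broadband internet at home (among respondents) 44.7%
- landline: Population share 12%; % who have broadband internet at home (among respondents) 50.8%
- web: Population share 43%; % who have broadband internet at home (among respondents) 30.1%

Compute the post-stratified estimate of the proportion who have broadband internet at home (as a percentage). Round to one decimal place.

Reweight to the known response mode distribution:
  app: 0.11 × 38 = 4.18
  mobile: 0.15 × 47 = 7.05
  mail: 0.19 × 44.7 = 8.493
  landline: 0.12 × 50.8 = 6.096
  web: 0.43 × 30.1 = 12.943
Post-stratified estimate = 38.762 → 38.8%.

38.8%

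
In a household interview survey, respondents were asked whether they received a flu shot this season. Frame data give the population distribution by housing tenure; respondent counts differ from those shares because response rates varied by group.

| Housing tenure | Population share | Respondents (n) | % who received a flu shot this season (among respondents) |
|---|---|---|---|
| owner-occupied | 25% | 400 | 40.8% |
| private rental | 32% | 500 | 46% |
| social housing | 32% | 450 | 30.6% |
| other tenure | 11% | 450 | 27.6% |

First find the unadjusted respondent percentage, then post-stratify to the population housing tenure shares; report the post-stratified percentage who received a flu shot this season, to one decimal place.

Unadjusted (pooled respondent) estimate weights by respondent counts:
  (400/1800)×40.8 + (500/1800)×46 + (450/1800)×30.6 + (450/1800)×27.6 = 36.3944%
Post-stratifying to population shares instead:
  0.25×40.8 + 0.32×46 + 0.32×30.6 + 0.11×27.6 = 37.748%

37.7%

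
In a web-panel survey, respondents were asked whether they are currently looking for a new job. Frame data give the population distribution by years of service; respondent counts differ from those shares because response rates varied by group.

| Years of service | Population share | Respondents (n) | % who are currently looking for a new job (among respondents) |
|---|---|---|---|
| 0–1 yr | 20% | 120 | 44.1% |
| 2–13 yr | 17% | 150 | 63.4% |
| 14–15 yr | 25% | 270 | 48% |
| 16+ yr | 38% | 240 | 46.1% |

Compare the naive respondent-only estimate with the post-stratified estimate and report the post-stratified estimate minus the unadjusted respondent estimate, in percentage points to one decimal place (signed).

Without adjustment, the pooled respondent share is:
  (120/780)×44.1 + (150/780)×63.4 + (270/780)×48 + (240/780)×46.1 = 49.7769%
Post-stratifying to population shares instead:
  0.2×44.1 + 0.17×63.4 + 0.25×48 + 0.38×46.1 = 49.116%
Difference = 49.116 − 49.7769 = -0.6609 pp.

-0.7 percentage points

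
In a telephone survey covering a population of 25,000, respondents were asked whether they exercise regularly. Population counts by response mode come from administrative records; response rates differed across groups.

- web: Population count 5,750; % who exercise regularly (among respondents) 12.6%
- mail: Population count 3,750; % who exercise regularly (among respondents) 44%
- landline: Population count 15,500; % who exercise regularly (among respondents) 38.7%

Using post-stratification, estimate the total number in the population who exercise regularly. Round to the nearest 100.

Apply each group's respondent rate to its population count:
  web: 5,750 × 12.6% = 724.5
  mail: 3,750 × 44% = 1650
  landline: 15,500 × 38.7% = 5998.5
Estimated total = 8373 → 8,400.

8,400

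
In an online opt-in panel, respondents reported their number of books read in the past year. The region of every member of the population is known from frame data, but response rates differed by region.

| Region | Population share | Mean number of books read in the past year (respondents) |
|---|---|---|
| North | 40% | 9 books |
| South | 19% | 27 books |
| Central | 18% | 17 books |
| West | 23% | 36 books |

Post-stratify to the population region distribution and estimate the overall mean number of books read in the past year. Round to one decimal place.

Each cell contributes population-share × respondent value:
  North: 0.4 × 9 = 3.6
  South: 0.19 × 27 = 5.13
  Central: 0.18 × 17 = 3.06
  West: 0.23 × 36 = 8.28
Post-stratified estimate = 20.07 → 20.1.

20.1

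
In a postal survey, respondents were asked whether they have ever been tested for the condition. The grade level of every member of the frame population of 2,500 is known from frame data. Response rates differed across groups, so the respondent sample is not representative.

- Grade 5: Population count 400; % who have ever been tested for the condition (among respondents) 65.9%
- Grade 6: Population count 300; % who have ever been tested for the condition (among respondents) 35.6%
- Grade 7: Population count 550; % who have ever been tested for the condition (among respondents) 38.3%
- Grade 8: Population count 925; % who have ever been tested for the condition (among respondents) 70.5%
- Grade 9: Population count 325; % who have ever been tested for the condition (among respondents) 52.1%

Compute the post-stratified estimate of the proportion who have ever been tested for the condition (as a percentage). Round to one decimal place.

Each cell contributes population-share × respondent value:
  Grade 5: (400/2,500) × 65.9 = 10.544
  Grade 6: (300/2,500) × 35.6 = 4.272
  Grade 7: (550/2,500) × 38.3 = 8.426
  Grade 8: (925/2,500) × 70.5 = 26.085
  Grade 9: (325/2,500) × 52.1 = 6.773
Post-stratified estimate = 56.1 → 56.1%.

56.1%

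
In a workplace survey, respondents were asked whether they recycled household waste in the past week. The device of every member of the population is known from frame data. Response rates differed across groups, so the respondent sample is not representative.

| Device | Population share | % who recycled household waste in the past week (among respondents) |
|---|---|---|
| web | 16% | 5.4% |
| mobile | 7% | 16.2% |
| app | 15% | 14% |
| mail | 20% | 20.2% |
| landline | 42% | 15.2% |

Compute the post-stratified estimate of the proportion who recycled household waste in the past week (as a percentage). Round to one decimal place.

Weight each group's respondent value by its population share:
  web: 0.16 × 5.4 = 0.864
  mobile: 0.07 × 16.2 = 1.134
  app: 0.15 × 14 = 2.1
  mail: 0.2 × 20.2 = 4.04
  landline: 0.42 × 15.2 = 6.384
Post-stratified estimate = 14.522 → 14.5%.

14.5%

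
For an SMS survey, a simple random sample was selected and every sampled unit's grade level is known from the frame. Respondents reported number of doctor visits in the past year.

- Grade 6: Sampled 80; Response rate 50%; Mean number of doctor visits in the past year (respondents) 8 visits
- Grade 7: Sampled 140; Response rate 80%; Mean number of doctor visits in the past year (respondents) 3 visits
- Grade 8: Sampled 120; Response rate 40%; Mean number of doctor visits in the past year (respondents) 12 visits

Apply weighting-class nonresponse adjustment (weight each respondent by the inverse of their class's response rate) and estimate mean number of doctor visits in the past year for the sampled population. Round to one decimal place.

With weight = n_sampled/n_responded per class, the weighted class total is n_sampled:
  Grade 6: 80 × 8 = 640
  Grade 7: 140 × 3 = 420
  Grade 8: 120 × 12 = 1440
Adjusted estimate = 2500 / 340 = 7.35294 → 7.4.

7.4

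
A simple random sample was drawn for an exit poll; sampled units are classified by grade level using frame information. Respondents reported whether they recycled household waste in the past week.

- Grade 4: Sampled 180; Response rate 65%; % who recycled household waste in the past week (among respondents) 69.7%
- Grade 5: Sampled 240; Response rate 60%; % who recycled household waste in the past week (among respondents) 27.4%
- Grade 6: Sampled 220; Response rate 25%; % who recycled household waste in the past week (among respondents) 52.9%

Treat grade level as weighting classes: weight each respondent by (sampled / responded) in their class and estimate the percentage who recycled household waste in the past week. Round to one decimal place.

48.1%

With weight = n_sampled/n_responded per class, the weighted class total is n_sampled:
  Grade 4: 180 × 69.7 = 12,546
  Grade 5: 240 × 27.4 = 6576
  Grade 6: 220 × 52.9 = 11,638
Adjusted estimate = 30,760 / 640 = 48.0625 → 48.1%.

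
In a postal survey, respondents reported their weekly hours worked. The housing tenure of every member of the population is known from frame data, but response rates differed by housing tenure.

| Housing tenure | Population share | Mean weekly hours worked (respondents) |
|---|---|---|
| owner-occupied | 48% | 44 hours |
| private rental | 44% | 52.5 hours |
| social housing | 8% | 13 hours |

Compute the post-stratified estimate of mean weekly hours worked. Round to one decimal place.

45.3

Each cell contributes population-share × respondent value:
  owner-occupied: 0.48 × 44 = 21.12
  private rental: 0.44 × 52.5 = 23.1
  social housing: 0.08 × 13 = 1.04
Post-stratified estimate = 45.26 → 45.3.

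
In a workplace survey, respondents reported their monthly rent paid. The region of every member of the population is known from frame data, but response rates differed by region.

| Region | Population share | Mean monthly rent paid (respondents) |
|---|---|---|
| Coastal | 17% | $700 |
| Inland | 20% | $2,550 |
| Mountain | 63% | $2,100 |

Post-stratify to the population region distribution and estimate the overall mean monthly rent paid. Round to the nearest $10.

Each cell contributes population-share × respondent value:
  Coastal: 0.17 × 700 = 119
  Inland: 0.2 × 2550 = 510
  Mountain: 0.63 × 2100 = 1323
Post-stratified estimate = 1952 → $1,950.

$1,950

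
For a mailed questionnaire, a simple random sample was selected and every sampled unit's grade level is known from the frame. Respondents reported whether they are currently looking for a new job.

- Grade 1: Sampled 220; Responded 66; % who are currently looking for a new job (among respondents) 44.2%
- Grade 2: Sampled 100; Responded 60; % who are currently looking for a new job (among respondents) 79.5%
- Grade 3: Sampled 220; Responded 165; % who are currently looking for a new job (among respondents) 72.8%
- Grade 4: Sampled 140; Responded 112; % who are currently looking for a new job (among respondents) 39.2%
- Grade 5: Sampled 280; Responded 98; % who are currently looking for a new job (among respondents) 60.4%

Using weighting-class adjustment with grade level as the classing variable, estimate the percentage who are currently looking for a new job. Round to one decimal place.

Class response rates: Grade 1 66/220 = 30%, Grade 2 60/100 = 60%, Grade 3 165/220 = 75%, Grade 4 112/140 = 80%, Grade 5 98/280 = 35%.
Inverse-response-rate weighting restores each class to its sampled count, so class totals weight by n_sampled:
  Grade 1: 220 × 44.2 = 9724
  Grade 2: 100 × 79.5 = 7950
  Grade 3: 220 × 72.8 = 16,016
  Grade 4: 140 × 39.2 = 5488
  Grade 5: 280 × 60.4 = 16,912
Adjusted estimate = 56,090 / 960 = 58.4271 → 58.4%.

58.4%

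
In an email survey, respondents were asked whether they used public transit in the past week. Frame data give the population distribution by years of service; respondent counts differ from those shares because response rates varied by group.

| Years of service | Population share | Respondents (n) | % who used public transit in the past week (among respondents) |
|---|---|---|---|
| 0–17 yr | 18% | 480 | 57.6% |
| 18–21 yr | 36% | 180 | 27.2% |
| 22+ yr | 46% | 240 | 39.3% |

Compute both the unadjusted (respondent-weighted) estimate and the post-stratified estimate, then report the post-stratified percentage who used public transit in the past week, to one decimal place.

38.2%

Without adjustment, the pooled respondent share is:
  (480/900)×57.6 + (180/900)×27.2 + (240/900)×39.3 = 46.64%
Post-stratifying to population shares instead:
  0.18×57.6 + 0.36×27.2 + 0.46×39.3 = 38.238%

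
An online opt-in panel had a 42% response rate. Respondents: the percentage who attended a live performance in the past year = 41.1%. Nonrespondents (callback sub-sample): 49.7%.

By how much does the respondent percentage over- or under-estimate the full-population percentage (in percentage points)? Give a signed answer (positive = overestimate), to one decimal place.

Nonresponse fraction = 1 − 0.42 = 0.58.
Bias = (nonresponse fraction) × (respondent percentage − nonrespondent percentage)
     = 0.58 × (41.1 − 49.7) = 0.58 × -8.6 = -4.988.

-5.0 percentage points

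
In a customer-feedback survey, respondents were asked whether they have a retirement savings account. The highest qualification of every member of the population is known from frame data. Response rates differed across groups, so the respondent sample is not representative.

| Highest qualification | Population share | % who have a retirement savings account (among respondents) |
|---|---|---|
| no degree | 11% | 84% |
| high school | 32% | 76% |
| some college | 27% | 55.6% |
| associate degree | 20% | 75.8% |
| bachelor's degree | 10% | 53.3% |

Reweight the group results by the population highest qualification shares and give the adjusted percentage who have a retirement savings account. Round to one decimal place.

Each cell contributes population-share × respondent value:
  no degree: 0.11 × 84 = 9.24
  high school: 0.32 × 76 = 24.32
  some college: 0.27 × 55.6 = 15.012
  associate degree: 0.2 × 75.8 = 15.16
  bachelor's degree: 0.1 × 53.3 = 5.33
Post-stratified estimate = 69.062 → 69.1%.

69.1%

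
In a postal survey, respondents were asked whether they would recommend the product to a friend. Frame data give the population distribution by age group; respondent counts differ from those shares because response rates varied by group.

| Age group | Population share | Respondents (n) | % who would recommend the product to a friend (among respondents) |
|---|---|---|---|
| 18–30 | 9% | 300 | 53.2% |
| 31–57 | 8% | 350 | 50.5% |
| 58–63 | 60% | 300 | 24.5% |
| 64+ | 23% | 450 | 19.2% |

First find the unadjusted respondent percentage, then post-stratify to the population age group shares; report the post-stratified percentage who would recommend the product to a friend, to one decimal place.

27.9%

Unadjusted (pooled respondent) estimate weights by respondent counts:
  (300/1400)×53.2 + (350/1400)×50.5 + (300/1400)×24.5 + (450/1400)×19.2 = 35.4464%
Post-stratified estimate weights by population shares:
  0.09×53.2 + 0.08×50.5 + 0.6×24.5 + 0.23×19.2 = 27.944%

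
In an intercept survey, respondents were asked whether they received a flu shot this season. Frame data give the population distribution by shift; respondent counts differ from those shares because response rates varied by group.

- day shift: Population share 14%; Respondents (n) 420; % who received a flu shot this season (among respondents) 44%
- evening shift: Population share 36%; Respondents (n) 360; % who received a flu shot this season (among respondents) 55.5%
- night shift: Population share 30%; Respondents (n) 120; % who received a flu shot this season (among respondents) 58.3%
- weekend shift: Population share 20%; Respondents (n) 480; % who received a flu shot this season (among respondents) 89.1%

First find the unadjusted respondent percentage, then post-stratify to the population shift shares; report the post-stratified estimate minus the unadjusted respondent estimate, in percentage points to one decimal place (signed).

Unadjusted (pooled respondent) estimate weights by respondent counts:
  (420/1380)×44 + (360/1380)×55.5 + (120/1380)×58.3 + (480/1380)×89.1 = 63.9304%
Post-stratified estimate weights by population shares:
  0.14×44 + 0.36×55.5 + 0.3×58.3 + 0.2×89.1 = 61.45%
Difference = 61.45 − 63.9304 = -2.4804 pp.

-2.5 percentage points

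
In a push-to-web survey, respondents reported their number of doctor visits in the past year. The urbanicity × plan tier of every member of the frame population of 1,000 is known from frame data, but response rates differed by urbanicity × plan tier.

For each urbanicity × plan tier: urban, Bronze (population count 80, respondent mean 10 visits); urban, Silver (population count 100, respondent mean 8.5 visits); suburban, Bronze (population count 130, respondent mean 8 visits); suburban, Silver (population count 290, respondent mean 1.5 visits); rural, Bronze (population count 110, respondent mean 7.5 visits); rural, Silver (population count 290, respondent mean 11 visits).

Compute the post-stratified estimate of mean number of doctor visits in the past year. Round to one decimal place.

7.1

Reweight to the known urbanicity × plan tier distribution:
  urban, Bronze: (80/1,000) × 10 = 0.8
  urban, Silver: (100/1,000) × 8.5 = 0.85
  suburban, Bronze: (130/1,000) × 8 = 1.04
  suburban, Silver: (290/1,000) × 1.5 = 0.435
  rural, Bronze: (110/1,000) × 7.5 = 0.825
  rural, Silver: (290/1,000) × 11 = 3.19
Post-stratified estimate = 7.14 → 7.1.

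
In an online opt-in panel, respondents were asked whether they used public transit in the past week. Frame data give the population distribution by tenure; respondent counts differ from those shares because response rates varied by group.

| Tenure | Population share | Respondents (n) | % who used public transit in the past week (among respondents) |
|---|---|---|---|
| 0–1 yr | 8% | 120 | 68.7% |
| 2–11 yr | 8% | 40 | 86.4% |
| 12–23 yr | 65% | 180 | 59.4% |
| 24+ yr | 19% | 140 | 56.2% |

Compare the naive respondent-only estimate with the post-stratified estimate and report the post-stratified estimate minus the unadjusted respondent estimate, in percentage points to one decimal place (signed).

Unadjusted (pooled respondent) estimate weights by respondent counts:
  (120/480)×68.7 + (40/480)×86.4 + (180/480)×59.4 + (140/480)×56.2 = 63.0417%
Post-stratifying to population shares instead:
  0.08×68.7 + 0.08×86.4 + 0.65×59.4 + 0.19×56.2 = 61.696%
Difference = 61.696 − 63.0417 = -1.3457 pp.

-1.3 percentage points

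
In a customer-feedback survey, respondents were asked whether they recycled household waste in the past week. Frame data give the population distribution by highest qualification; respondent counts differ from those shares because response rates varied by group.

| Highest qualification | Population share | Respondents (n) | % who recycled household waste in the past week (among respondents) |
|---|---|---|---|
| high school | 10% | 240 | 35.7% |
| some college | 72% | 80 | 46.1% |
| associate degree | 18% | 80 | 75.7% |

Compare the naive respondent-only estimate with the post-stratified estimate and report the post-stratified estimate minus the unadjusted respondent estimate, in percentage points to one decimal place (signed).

+4.6 percentage points

Unadjusted (pooled respondent) estimate weights by respondent counts:
  (240/400)×35.7 + (80/400)×46.1 + (80/400)×75.7 = 45.78%
Post-stratified estimate weights by population shares:
  0.1×35.7 + 0.72×46.1 + 0.18×75.7 = 50.388%
Difference = 50.388 − 45.78 = 4.608 pp.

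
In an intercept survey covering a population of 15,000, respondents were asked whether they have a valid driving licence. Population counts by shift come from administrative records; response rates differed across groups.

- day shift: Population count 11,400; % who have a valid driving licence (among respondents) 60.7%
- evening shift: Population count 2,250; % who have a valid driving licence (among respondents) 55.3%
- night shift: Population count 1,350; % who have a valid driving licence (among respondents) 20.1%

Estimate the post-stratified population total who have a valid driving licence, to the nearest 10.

Estimated count per cell = population count × respondent percentage:
  day shift: 11,400 × 60.7% = 6919.8
  evening shift: 2,250 × 55.3% = 1244.25
  night shift: 1,350 × 20.1% = 271.35
Estimated total = 8435.4 → 8,440.

8,440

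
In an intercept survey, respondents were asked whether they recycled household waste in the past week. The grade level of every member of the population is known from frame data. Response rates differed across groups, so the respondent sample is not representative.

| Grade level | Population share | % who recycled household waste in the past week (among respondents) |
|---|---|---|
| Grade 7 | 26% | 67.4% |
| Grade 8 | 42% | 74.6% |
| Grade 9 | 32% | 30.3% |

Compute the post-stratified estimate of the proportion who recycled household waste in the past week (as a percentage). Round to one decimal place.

Post-stratification weights by population share, not respondent share:
  Grade 7: 0.26 × 67.4 = 17.524
  Grade 8: 0.42 × 74.6 = 31.332
  Grade 9: 0.32 × 30.3 = 9.696
Post-stratified estimate = 58.552 → 58.6%.

58.6%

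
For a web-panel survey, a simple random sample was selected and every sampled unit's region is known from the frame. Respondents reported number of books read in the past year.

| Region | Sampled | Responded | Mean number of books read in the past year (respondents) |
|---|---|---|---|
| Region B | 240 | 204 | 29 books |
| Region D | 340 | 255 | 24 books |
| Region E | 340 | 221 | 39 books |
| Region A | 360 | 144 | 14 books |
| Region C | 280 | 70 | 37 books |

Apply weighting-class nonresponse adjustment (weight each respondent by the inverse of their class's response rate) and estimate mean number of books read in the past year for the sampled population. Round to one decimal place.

28.1

Class response rates: Region B 204/240 = 85%, Region D 255/340 = 75%, Region E 221/340 = 65%, Region A 144/360 = 40%, Region C 70/280 = 25%.
Weighting each respondent by the inverse class response rate inflates each class back to its sampled size, so the class weight is n_sampled:
  Region B: 240 × 29 = 6960
  Region D: 340 × 24 = 8160
  Region E: 340 × 39 = 13,260
  Region A: 360 × 14 = 5040
  Region C: 280 × 37 = 10,360
Adjusted estimate = 43,780 / 1,560 = 28.0641 → 28.1.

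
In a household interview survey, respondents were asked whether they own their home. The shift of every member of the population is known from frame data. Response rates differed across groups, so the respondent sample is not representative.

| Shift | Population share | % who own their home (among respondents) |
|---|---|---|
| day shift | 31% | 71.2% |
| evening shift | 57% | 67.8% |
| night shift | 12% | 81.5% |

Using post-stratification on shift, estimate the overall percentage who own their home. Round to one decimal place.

70.5%

Weight each group's respondent value by its population share:
  day shift: 0.31 × 71.2 = 22.072
  evening shift: 0.57 × 67.8 = 38.646
  night shift: 0.12 × 81.5 = 9.78
Post-stratified estimate = 70.498 → 70.5%.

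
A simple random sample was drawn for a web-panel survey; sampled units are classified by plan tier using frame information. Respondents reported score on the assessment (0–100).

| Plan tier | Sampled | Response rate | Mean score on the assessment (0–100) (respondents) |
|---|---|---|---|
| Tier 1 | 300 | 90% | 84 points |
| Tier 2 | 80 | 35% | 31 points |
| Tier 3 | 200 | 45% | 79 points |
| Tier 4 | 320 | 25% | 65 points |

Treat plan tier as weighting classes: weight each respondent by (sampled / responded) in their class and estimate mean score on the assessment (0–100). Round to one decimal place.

71.4

Inverse-response-rate weighting restores each class to its sampled count, so class totals weight by n_sampled:
  Tier 1: 300 × 84 = 25,200
  Tier 2: 80 × 31 = 2480
  Tier 3: 200 × 79 = 15,800
  Tier 4: 320 × 65 = 20,800
Adjusted estimate = 64,280 / 900 = 71.4222 → 71.4.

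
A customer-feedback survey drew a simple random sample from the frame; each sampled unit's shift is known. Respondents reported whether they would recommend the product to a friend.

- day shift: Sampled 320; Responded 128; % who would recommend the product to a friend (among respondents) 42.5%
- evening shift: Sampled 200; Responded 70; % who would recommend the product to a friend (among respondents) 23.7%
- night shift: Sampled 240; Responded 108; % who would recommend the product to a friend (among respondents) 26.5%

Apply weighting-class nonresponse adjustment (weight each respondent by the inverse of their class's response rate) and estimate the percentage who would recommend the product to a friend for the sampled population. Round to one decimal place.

32.5%

Class response rates: day shift 128/320 = 40%, evening shift 70/200 = 35%, night shift 108/240 = 45%.
Inverse-response-rate weighting restores each class to its sampled count, so class totals weight by n_sampled:
  day shift: 320 × 42.5 = 13,600
  evening shift: 200 × 23.7 = 4740
  night shift: 240 × 26.5 = 6360
Adjusted estimate = 24,700 / 760 = 32.5 → 32.5%.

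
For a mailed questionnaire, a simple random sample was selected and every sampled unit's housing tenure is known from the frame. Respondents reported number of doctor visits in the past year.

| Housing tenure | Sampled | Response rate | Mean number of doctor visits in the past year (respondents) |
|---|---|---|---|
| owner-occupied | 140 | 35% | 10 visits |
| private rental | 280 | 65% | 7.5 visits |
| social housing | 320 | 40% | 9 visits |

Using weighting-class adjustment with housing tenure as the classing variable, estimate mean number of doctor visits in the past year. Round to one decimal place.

8.6

Inverse-response-rate weighting restores each class to its sampled count, so class totals weight by n_sampled:
  owner-occupied: 140 × 10 = 1400
  private rental: 280 × 7.5 = 2100
  social housing: 320 × 9 = 2880
Adjusted estimate = 6380 / 740 = 8.62162 → 8.6.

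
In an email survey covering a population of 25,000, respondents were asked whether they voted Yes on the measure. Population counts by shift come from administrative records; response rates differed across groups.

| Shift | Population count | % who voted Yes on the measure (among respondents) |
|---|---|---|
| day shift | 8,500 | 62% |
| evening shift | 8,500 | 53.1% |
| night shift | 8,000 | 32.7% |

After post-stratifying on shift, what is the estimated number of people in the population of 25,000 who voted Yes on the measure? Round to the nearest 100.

Apply each group's respondent rate to its population count:
  day shift: 8,500 × 62% = 5270
  evening shift: 8,500 × 53.1% = 4513.5
  night shift: 8,000 × 32.7% = 2616
Estimated total = 12399.5 → 12,400.

12,400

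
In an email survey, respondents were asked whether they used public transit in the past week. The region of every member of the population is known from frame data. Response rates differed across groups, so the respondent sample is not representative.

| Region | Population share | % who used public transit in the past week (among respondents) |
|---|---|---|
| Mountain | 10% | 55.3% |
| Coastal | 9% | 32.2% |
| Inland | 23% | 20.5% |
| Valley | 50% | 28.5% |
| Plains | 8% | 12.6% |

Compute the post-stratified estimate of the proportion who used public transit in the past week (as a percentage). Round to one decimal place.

28.4%

Reweight to the known region distribution:
  Mountain: 0.1 × 55.3 = 5.53
  Coastal: 0.09 × 32.2 = 2.898
  Inland: 0.23 × 20.5 = 4.715
  Valley: 0.5 × 28.5 = 14.25
  Plains: 0.08 × 12.6 = 1.008
Post-stratified estimate = 28.401 → 28.4%.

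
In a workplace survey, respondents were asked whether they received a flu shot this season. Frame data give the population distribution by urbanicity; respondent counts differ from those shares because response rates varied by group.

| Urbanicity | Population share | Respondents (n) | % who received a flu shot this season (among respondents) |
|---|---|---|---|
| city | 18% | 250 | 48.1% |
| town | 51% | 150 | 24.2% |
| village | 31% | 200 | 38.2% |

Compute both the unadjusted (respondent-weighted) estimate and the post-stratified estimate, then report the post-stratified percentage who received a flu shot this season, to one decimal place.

32.8%

Without adjustment, the pooled respondent share is:
  (250/600)×48.1 + (150/600)×24.2 + (200/600)×38.2 = 38.825%
Post-stratified estimate weights by population shares:
  0.18×48.1 + 0.51×24.2 + 0.31×38.2 = 32.842%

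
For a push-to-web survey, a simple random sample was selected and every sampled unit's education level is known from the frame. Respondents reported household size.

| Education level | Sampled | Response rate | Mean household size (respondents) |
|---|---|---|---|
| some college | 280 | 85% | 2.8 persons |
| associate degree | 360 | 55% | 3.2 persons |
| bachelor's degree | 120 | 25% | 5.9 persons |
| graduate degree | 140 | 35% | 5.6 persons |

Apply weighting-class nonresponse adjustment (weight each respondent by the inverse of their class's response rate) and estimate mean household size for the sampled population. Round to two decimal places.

3.81

Inverse-response-rate weighting restores each class to its sampled count, so class totals weight by n_sampled:
  some college: 280 × 2.8 = 784
  associate degree: 360 × 3.2 = 1152
  bachelor's degree: 120 × 5.9 = 708
  graduate degree: 140 × 5.6 = 784
Adjusted estimate = 3428 / 900 = 3.80889 → 3.81.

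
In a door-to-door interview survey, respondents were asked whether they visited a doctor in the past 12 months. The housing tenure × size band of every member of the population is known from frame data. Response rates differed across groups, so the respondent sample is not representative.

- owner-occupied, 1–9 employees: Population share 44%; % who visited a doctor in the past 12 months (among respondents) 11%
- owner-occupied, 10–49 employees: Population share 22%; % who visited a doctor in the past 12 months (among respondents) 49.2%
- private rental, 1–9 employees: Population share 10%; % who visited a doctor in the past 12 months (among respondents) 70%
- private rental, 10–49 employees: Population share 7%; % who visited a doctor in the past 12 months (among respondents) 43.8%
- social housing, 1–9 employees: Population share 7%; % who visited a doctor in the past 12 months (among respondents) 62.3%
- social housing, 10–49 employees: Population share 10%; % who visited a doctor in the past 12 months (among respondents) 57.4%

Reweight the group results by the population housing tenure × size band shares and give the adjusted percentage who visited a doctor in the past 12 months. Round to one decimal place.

35.8%

Post-stratification weights by population share, not respondent share:
  owner-occupied, 1–9 employees: 0.44 × 11 = 4.84
  owner-occupied, 10–49 employees: 0.22 × 49.2 = 10.824
  private rental, 1–9 employees: 0.1 × 70 = 7
  private rental, 10–49 employees: 0.07 × 43.8 = 3.066
  social housing, 1–9 employees: 0.07 × 62.3 = 4.361
  social housing, 10–49 employees: 0.1 × 57.4 = 5.74
Post-stratified estimate = 35.831 → 35.8%.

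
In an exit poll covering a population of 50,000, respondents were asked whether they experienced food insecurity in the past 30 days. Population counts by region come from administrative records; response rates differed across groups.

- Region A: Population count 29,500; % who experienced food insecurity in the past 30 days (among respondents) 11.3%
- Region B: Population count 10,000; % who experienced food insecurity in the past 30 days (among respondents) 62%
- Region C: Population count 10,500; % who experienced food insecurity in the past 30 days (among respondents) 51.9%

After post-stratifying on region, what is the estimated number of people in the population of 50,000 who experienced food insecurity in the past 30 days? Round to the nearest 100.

15,000

Estimated count per cell = population count × respondent percentage:
  Region A: 29,500 × 11.3% = 3333.5
  Region B: 10,000 × 62% = 6200
  Region C: 10,500 × 51.9% = 5449.5
Estimated total = 14,983 → 15,000.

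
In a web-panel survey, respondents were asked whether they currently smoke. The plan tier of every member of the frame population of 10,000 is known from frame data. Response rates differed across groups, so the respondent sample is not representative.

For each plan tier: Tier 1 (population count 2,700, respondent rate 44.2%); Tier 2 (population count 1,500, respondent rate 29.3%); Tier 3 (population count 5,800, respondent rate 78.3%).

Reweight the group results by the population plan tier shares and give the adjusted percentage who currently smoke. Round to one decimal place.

61.7%

Reweight to the known plan tier distribution:
  Tier 1: (2,700/10,000) × 44.2 = 11.934
  Tier 2: (1,500/10,000) × 29.3 = 4.395
  Tier 3: (5,800/10,000) × 78.3 = 45.414
Post-stratified estimate = 61.743 → 61.7%.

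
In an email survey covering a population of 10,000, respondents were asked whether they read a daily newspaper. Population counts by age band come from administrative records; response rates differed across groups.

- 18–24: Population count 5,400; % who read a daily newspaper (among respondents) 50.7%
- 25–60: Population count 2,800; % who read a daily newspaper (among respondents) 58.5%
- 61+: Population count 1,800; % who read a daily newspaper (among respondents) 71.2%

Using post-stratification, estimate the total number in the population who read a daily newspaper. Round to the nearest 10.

Estimated count per cell = population count × respondent percentage:
  18–24: 5,400 × 50.7% = 2737.8
  25–60: 2,800 × 58.5% = 1638
  61+: 1,800 × 71.2% = 1281.6
Estimated total = 5657.4 → 5,660.

5,660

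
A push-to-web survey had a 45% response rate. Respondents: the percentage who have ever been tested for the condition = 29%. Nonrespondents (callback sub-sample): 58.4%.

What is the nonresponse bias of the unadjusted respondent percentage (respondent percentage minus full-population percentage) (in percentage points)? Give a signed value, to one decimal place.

Nonresponse fraction = 1 − 0.45 = 0.55.
Bias = (nonresponse fraction) × (respondent percentage − nonrespondent percentage)
     = 0.55 × (29 − 58.4) = 0.55 × -29.4 = -16.17.

-16.2 percentage points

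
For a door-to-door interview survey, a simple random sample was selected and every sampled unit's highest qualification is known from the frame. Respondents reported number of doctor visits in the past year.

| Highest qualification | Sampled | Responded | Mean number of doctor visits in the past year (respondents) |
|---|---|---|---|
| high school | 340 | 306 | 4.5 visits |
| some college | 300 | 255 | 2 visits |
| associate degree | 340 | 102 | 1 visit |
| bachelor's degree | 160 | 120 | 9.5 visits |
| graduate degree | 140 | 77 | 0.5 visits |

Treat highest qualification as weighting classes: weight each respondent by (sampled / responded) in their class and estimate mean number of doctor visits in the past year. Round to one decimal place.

Response rates by class: high school 306/340 = 90%, some college 255/300 = 85%, associate degree 102/340 = 30%, bachelor's degree 120/160 = 75%, graduate degree 77/140 = 55%.
Weighting each respondent by the inverse class response rate inflates each class back to its sampled size, so the class weight is n_sampled:
  high school: 340 × 4.5 = 1530
  some college: 300 × 2 = 600
  associate degree: 340 × 1 = 340
  bachelor's degree: 160 × 9.5 = 1520
  graduate degree: 140 × 0.5 = 70
Adjusted estimate = 4060 / 1,280 = 3.17188 → 3.2.

3.2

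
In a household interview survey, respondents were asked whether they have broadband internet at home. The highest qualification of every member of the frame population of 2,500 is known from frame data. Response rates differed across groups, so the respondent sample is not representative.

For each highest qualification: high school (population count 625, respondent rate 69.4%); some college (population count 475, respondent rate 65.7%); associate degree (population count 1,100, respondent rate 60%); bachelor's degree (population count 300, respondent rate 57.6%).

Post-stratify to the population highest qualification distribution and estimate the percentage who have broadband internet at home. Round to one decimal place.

63.1%

Post-stratification weights by population share, not respondent share:
  high school: (625/2,500) × 69.4 = 17.35
  some college: (475/2,500) × 65.7 = 12.483
  associate degree: (1,100/2,500) × 60 = 26.4
  bachelor's degree: (300/2,500) × 57.6 = 6.912
Post-stratified estimate = 63.145 → 63.1%.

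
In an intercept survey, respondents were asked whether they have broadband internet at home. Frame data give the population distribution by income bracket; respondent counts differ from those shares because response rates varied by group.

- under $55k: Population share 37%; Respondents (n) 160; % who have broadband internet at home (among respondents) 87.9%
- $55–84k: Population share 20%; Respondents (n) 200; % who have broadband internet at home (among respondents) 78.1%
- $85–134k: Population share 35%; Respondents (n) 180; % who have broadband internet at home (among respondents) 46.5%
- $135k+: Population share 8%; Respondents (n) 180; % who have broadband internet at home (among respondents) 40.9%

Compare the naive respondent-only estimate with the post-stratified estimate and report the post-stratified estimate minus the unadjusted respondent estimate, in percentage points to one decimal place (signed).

Unadjusted (pooled respondent) estimate weights by respondent counts:
  (160/720)×87.9 + (200/720)×78.1 + (180/720)×46.5 + (180/720)×40.9 = 63.0778%
Post-stratifying to population shares instead:
  0.37×87.9 + 0.2×78.1 + 0.35×46.5 + 0.08×40.9 = 67.69%
Difference = 67.69 − 63.0778 = 4.6122 pp.

+4.6 percentage points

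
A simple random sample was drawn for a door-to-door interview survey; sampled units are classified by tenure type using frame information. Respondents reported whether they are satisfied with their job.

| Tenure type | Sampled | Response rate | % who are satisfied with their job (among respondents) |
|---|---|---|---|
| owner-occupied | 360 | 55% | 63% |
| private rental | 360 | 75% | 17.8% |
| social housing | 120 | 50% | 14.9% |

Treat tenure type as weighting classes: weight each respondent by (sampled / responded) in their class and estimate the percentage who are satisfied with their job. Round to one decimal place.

36.8%

Weighting each respondent by the inverse class response rate inflates each class back to its sampled size, so the class weight is n_sampled:
  owner-occupied: 360 × 63 = 22,680
  private rental: 360 × 17.8 = 6408
  social housing: 120 × 14.9 = 1788
Adjusted estimate = 30,876 / 840 = 36.7571 → 36.8%.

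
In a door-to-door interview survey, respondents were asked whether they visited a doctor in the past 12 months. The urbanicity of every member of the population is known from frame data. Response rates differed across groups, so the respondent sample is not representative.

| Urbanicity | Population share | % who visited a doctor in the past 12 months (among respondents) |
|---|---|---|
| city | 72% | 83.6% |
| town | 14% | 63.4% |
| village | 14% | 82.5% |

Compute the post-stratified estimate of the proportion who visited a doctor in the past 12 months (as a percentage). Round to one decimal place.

80.6%

Post-stratification weights by population share, not respondent share:
  city: 0.72 × 83.6 = 60.192
  town: 0.14 × 63.4 = 8.876
  village: 0.14 × 82.5 = 11.55
Post-stratified estimate = 80.618 → 80.6%.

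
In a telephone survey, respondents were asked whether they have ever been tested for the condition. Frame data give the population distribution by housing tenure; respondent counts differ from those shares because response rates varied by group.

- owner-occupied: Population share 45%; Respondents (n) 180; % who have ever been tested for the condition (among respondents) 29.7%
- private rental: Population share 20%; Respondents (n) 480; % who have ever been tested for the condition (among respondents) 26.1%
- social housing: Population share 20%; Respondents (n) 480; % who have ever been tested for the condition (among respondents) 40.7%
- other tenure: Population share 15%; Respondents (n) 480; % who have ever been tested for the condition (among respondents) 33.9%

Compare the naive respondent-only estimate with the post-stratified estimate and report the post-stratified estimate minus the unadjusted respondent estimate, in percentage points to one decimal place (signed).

-1.3 percentage points

Without adjustment, the pooled respondent share is:
  (180/1620)×29.7 + (480/1620)×26.1 + (480/1620)×40.7 + (480/1620)×33.9 = 33.137%
Reweighting by population housing tenure shares:
  0.45×29.7 + 0.2×26.1 + 0.2×40.7 + 0.15×33.9 = 31.81%
Difference = 31.81 − 33.137 = -1.327 pp.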